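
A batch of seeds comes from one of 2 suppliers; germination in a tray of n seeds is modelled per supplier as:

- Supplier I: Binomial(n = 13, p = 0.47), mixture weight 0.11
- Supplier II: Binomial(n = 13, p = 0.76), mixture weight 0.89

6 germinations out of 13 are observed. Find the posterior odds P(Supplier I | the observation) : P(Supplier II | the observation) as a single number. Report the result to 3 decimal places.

1.771

Since P(k|x) ∝ π_k f_k(x), the posterior odds are π_i f_i(x) / (π_j f_j(x)).
Evaluate each component's likelihood at the observed value:
  L_I = C(13,6)·0.47^6·0.53^7 = 1716·0.0107792·0.0117471 = 0.217288
  L_II = C(13,6)·0.76^6·0.24^7 = 1716·0.1927·4.58647e-05 = 0.0151662
Odds = (0.11/0.89) × (0.217288/0.0151662) = 0.123596 × 14.3271 ≈ 1.771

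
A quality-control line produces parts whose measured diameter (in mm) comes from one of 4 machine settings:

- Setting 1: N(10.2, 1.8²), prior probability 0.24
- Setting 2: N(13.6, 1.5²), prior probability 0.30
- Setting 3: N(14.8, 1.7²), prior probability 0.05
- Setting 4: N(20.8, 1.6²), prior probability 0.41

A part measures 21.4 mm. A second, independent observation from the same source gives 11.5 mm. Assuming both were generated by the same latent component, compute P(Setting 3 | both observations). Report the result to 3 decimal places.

0.950

Apply Bayes' rule: the posterior for each component is proportional to its prior times its likelihood at x.
Since both observations come from the same component, the likelihood for component k is f_k(x₁)·f_k(x₂).
  L_1 = [8.68069e-10] × [0.170755] = 1.48227e-10
  L_2 = [3.57402e-07] × [0.0998183] = 3.56753e-08
  L_3 = [0.000125162] × [0.0356627] = 4.46363e-06
  L_4 = [0.232409] × [1.14931e-08] = 2.6711e-09
Multiply by the mixture weights:
  π_1·L_1 = 0.24 × 1.48227e-10 = 3.55744e-11
  π_2·L_2 = 0.30 × 3.56753e-08 = 1.07026e-08
  π_3·L_3 = 0.05 × 4.46363e-06 = 2.23181e-07
  π_4·L_4 = 0.41 × 2.6711e-09 = 1.09515e-09
Sum: 3.55744e-11 + 1.07026e-08 + 2.23181e-07 + 1.09515e-09 = 2.35015e-07
So the posterior for Setting 3 is 2.23181e-07 / 2.35015e-07 ≈ 0.950.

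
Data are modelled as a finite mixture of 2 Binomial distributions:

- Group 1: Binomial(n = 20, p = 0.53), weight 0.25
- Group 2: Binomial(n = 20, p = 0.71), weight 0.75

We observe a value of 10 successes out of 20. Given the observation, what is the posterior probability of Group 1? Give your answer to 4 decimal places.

P(component k | x) = w_k·f_k(x) / marginal(x), where marginal(x) = Σ_j w_j·f_j(x).
Binomial probabilities:
  L_1 = C(20,10)·0.53^10·0.47^10 = 184756·0.00174887·0.000525991 = 0.169956
  L_2 = C(20,10)·0.71^10·0.29^10 = 184756·0.0325524·4.20707e-06 = 0.0253024
Unnormalised posteriors:
  w_1·L_1 = 0.25 × 0.169956 = 0.0424889
  w_2·L_2 = 0.75 × 0.0253024 = 0.0189768
Marginal: 0.0424889 + 0.0189768 = 0.0614657
Responsibility of Group 1: 0.0424889 / 0.0614657 ≈ 0.6913

0.6913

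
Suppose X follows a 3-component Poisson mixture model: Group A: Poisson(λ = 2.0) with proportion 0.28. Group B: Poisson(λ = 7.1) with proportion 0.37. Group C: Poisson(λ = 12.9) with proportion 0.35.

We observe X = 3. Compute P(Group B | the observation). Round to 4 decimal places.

0.2637

P(component k | x) = π_k·f_k(x) / marginal(x), where marginal(x) = Σ_j π_j·f_j(x).
Component likelihoods at x = 3:
  p_A = e^(−2.0)·2.0^3/3! = 0.180447
  p_B = e^(−7.1)·7.1^3/3! = 0.049219
  p_C = e^(−12.9)·12.9^3/3! = 0.000893756
Prior × likelihood for each component:
  π_A·p_A = 0.28 × 0.180447 = 0.0505252
  π_B·p_B = 0.37 × 0.049219 = 0.018211
  π_C·p_C = 0.35 × 0.000893756 = 0.000312815
Denominator: 0.0505252 + 0.018211 + 0.000312815 = 0.069049
P(Group B | the observation) = 0.018211 / 0.069049 ≈ 0.2637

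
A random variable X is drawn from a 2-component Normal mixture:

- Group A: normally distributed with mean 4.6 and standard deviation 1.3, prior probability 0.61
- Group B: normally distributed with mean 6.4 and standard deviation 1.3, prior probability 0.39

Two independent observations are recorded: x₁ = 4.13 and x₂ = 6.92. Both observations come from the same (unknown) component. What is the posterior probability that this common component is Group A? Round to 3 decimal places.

Apply Bayes' rule: the posterior for each component is proportional to its prior times its likelihood at x.
Since both observations come from the same component, the likelihood for component k is f_k(x₁)·f_k(x₂).
  p_A = [(1/(1.3·√(2π)))·exp(−(4.13−4.6)²/(2·1.3²)) = 0.306879·exp(-0.06536) = 0.287464] × [0.0624288] = 0.017946
  p_B = [(1/(1.3·√(2π)))·exp(−(4.13−6.4)²/(2·1.3²)) = 0.306879·exp(-1.52453) = 0.0668149] × [0.283285] = 0.0189276
Unnormalised posteriors:
  w_A·p_A = 0.61 × 0.017946 = 0.0109471
  w_B·p_B = 0.39 × 0.0189276 = 0.00738178
Sum: 0.0109471 + 0.00738178 = 0.0183289
P(Group A | x₁,x₂) ≈ 0.597

0.597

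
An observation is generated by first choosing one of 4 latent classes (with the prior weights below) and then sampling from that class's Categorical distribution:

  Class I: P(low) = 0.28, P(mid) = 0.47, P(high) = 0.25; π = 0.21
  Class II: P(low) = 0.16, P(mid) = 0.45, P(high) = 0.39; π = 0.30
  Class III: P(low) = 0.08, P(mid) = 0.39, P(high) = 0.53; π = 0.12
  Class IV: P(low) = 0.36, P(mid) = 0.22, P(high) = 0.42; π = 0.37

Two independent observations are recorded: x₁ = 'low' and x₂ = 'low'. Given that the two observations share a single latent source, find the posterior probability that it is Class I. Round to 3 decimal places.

0.226

P(component k | x) = π_k·f_k(x) / marginal(x), where marginal(x) = Σ_j π_j·f_j(x).
Since both observations come from the same component, the likelihood for component k is f_k(x₁)·f_k(x₂).
  p_I = [P(low | comp) = 0.28] × [0.28] = 0.0784
  p_II = [P(low | comp) = 0.16] × [0.16] = 0.0256
  p_III = [P(low | comp) = 0.08] × [0.08] = 0.0064
  p_IV = [P(low | comp) = 0.36] × [0.36] = 0.1296
Multiply by the mixture weights:
  π_I·p_I = 0.21 × 0.0784 = 0.016464
  π_II·p_II = 0.30 × 0.0256 = 0.00768
  π_III·p_III = 0.12 × 0.0064 = 0.000768
  π_IV·p_IV = 0.37 × 0.1296 = 0.047952
Normaliser: 0.016464 + 0.00768 + 0.000768 + 0.047952 = 0.072864
So the posterior for Class I is 0.016464 / 0.072864 ≈ 0.226.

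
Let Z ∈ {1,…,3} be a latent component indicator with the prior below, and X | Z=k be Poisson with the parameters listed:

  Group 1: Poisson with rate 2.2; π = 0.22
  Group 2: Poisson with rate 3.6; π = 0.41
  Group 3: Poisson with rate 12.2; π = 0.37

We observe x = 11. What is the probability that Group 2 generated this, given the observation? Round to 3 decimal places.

Posterior ∝ prior × likelihood, so P(k | x) ∝ w_k f_k(x); normalise over all components.
Poisson probabilities:
  p_1 = e^(−2.2)·2.2^11/11! = 1.62198e-05
  p_2 = e^(−3.6)·3.6^11/11! = 0.000900973
  p_3 = e^(−12.2)·12.2^11/11! = 0.112308
Multiply by the mixture weights:
  w_1·p_1 = 0.22 × 1.62198e-05 = 3.56836e-06
  w_2·p_2 = 0.41 × 0.000900973 = 0.000369399
  w_3·p_3 = 0.37 × 0.112308 = 0.0415539
Marginal: 3.56836e-06 + 0.000369399 + 0.0415539 = 0.0419268
So the posterior for Group 2 is 0.000369399 / 0.0419268 ≈ 0.009.

0.009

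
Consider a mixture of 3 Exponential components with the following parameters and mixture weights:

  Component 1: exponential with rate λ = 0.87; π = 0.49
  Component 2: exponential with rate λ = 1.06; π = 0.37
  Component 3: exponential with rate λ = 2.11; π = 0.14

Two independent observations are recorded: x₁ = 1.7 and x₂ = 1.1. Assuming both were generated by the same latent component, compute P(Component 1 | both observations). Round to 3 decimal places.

P(component k | x) = P(Z=k)·f_k(x) / marginal(x), where marginal(x) = Σ_j P(Z=j)·f_j(x).
Since both observations come from the same component, the likelihood for component k is f_k(x₁)·f_k(x₂).
  p_1 = [0.198243] × [0.334118] = 0.0662365
  p_2 = [0.174867] × [0.330308] = 0.0577598
  p_3 = [0.0584074] × [0.20715] = 0.0120991
Weight by the priors:
  P(Z=1)·p_1 = 0.49 × 0.0662365 = 0.0324559
  P(Z=2)·p_2 = 0.37 × 0.0577598 = 0.0213711
  P(Z=3)·p_3 = 0.14 × 0.0120991 = 0.00169387
Sum: 0.0324559 + 0.0213711 + 0.00169387 = 0.0555209
Responsibility of Component 1: 0.0324559 / 0.0555209 ≈ 0.585

0.585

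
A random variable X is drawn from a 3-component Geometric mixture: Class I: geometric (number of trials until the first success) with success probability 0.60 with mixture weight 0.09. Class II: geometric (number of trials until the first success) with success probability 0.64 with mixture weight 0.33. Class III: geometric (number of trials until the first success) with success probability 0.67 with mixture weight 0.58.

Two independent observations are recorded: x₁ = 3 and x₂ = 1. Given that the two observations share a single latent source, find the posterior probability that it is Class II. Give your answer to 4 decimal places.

P(component k | x) = π_k·f_k(x) / marginal(x), where marginal(x) = Σ_j π_j·f_j(x).
Since both observations come from the same component, the likelihood for component k is f_k(x₁)·f_k(x₂).
  f_I = [0.096] × [0.6] = 0.0576
  f_II = [0.082944] × [0.64] = 0.0530842
  f_III = [0.072963] × [0.67] = 0.0488852
Unnormalised posteriors:
  π_I·f_I = 0.09 × 0.0576 = 0.005184
  π_II·f_II = 0.33 × 0.0530842 = 0.0175178
  π_III·f_III = 0.58 × 0.0488852 = 0.0283534
Evidence: 0.005184 + 0.0175178 + 0.0283534 = 0.0510552
Responsibility of Class II: 0.0175178 / 0.0510552 ≈ 0.3431

0.3431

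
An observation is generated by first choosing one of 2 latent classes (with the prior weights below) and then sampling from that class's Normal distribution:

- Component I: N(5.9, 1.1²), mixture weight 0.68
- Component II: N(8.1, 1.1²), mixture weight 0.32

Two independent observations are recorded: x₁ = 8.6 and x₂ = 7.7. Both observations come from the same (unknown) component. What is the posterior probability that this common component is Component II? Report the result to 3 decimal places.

0.969

Apply Bayes' rule: the posterior for each component is proportional to its prior times its likelihood at x.
Since both observations come from the same component, the likelihood for component k is f_k(x₁)·f_k(x₂).
  p_I = [(1/(1.1·√(2π)))·exp(−(8.6−5.9)²/(2·1.1²)) = 0.362675·exp(-3.01240) = 0.0178341] × [0.0950748] = 0.00169557
  p_II = [(1/(1.1·√(2π)))·exp(−(8.6−8.1)²/(2·1.1²)) = 0.362675·exp(-0.10331) = 0.327079] × [0.339472] = 0.111034
Multiply by the mixture weights:
  π_I·p_I = 0.68 × 0.00169557 = 0.00115299
  π_II·p_II = 0.32 × 0.111034 = 0.0355309
Marginal: 0.00115299 + 0.0355309 = 0.0366839
So the posterior for Component II is 0.0355309 / 0.0366839 ≈ 0.969.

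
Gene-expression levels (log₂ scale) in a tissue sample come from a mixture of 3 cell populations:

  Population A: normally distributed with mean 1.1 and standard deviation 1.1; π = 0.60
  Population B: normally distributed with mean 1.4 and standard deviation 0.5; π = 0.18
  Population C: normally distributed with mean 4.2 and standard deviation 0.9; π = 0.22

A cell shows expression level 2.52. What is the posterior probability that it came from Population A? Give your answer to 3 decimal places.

By Bayes' theorem, P(k | x) = w_k f_k(x) / Σ_j w_j f_j(x).
Component likelihoods at x = 2.52:
  L_A = (1/(1.1·√(2π)))·exp(−(2.52−1.1)²/(2·1.1²)) = 0.362675·exp(-0.83322) = 0.157635
  L_B = (1/(0.5·√(2π)))·exp(−(2.52−1.4)²/(2·0.5²)) = 0.797885·exp(-2.50880) = 0.0649205
  L_C = (1/(0.9·√(2π)))·exp(−(2.52−4.2)²/(2·0.9²)) = 0.443269·exp(-1.74222) = 0.0776301
Unnormalised posteriors:
  w_A·L_A = 0.60 × 0.157635 = 0.0945811
  w_B·L_B = 0.18 × 0.0649205 = 0.0116857
  w_C·L_C = 0.22 × 0.0776301 = 0.0170786
Denominator: 0.0945811 + 0.0116857 + 0.0170786 = 0.123345
Responsibility of Population A: 0.0945811 / 0.123345 ≈ 0.767

0.767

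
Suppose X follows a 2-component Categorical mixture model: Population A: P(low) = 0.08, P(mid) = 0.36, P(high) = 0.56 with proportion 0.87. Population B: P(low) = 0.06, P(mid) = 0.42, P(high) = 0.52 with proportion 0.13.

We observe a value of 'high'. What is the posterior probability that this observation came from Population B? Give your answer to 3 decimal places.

P(component k | x) = P(Z=k)·f_k(x) / marginal(x), where marginal(x) = Σ_j P(Z=j)·f_j(x).
Component likelihoods at x = 'high':
  p_A = P(high | comp) = 0.56
  p_B = P(high | comp) = 0.52
Prior × likelihood for each component:
  P(Z=A)·p_A = 0.87 × 0.56 = 0.4872
  P(Z=B)·p_B = 0.13 × 0.52 = 0.0676
Denominator: 0.4872 + 0.0676 = 0.5548
P(Population B | the observation) ≈ 0.122

0.122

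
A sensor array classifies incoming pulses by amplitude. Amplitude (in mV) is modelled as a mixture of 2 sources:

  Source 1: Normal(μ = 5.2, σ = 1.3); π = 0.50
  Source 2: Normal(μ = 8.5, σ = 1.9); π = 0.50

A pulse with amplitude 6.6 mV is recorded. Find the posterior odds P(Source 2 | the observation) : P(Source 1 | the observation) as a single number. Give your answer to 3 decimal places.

Only the two components matter; the odds are (P(Z=i) f_i(x)) / (P(Z=j) f_j(x)).
Component likelihoods at x = 6.6 mV:
  L_1 = (1/(1.3·√(2π)))·exp(−(6.6−5.2)²/(2·1.3²)) = 0.306879·exp(-0.57988) = 0.171841
  L_2 = (1/(1.9·√(2π)))·exp(−(6.6−8.5)²/(2·1.9²)) = 0.209970·exp(-0.50000) = 0.127353
0.0636765 / 0.0859206 ≈ 0.741

0.741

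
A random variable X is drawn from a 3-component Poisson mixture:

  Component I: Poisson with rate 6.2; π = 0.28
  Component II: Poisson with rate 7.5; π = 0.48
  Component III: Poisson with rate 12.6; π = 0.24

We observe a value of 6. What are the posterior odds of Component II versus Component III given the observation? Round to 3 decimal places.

14.591

Since P(k|x) ∝ π_k f_k(x), the posterior odds are π_i f_i(x) / (π_j f_j(x)).
Evaluate each component's likelihood at the observed value:
  f_I = 0.1601
  f_II = 0.136718
  f_III = 0.0187405
Posterior odds = (π_II·f_II) / (π_III·f_III) = (0.48·0.136718) / (0.24·0.0187405) = 0.0656248 / 0.00449771 ≈ 14.591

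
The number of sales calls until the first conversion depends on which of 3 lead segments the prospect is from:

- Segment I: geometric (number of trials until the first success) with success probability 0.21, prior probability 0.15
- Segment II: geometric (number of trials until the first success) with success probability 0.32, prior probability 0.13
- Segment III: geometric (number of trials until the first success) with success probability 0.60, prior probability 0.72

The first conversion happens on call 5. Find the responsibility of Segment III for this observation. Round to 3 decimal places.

0.343

The responsibility of component k is P(Z=k) f_k(x) divided by Σ_j P(Z=j) f_j(x).
Geometric probabilities:
  p_I = 0.21·(1−0.21)^4 = 0.21·0.389501 = 0.0817952
  p_II = 0.32·(1−0.32)^4 = 0.32·0.213814 = 0.0684204
  p_III = 0.60·(1−0.60)^4 = 0.60·0.0256 = 0.01536
Multiply by the mixture weights:
  P(Z=I)·p_I = 0.15 × 0.0817952 = 0.0122693
  P(Z=II)·p_II = 0.13 × 0.0684204 = 0.00889465
  P(Z=III)·p_III = 0.72 × 0.01536 = 0.0110592
Marginal: 0.0122693 + 0.00889465 + 0.0110592 = 0.0322231
Responsibility of Segment III: 0.0110592 / 0.0322231 ≈ 0.343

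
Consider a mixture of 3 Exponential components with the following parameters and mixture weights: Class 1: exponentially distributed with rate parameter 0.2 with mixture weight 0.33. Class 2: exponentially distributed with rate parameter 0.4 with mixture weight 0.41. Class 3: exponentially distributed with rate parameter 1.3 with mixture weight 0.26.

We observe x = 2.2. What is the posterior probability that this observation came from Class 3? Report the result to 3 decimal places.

0.149

Apply Bayes' rule: the posterior for each component is proportional to its prior times its likelihood at x.
Exponential densities:
  f_1 = 0.2·e^(−0.2·2.2) = 0.2·e^(−0.4400) = 0.128807
  f_2 = 0.4·e^(−0.4·2.2) = 0.4·e^(−0.8800) = 0.165913
  f_3 = 1.3·e^(−1.3·2.2) = 1.3·e^(−2.8600) = 0.0744494
Weight by the priors:
  P(Z=1)·f_1 = 0.33 × 0.128807 = 0.0425064
  P(Z=2)·f_2 = 0.41 × 0.165913 = 0.0680244
  P(Z=3)·f_3 = 0.26 × 0.0744494 = 0.0193568
Evidence: 0.0425064 + 0.0680244 + 0.0193568 = 0.129888
P(Class 3 | x) ≈ 0.149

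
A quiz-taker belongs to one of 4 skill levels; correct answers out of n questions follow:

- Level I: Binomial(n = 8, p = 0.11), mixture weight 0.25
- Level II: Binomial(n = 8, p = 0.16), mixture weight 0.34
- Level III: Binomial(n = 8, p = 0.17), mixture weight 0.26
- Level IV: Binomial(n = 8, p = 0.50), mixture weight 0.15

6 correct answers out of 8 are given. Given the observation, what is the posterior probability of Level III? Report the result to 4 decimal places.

Posterior ∝ prior × likelihood, so P(k | x) ∝ π_k f_k(x); normalise over all components.
Binomial probabilities:
  L_I = C(8,6)·0.11^6·0.89^2 = 28·1.77156e-06·0.7921 = 3.92911e-05
  L_II = C(8,6)·0.16^6·0.84^2 = 28·1.67772e-05·0.7056 = 0.000331464
  L_III = C(8,6)·0.17^6·0.83^2 = 28·2.41376e-05·0.6889 = 0.000465594
  L_IV = C(8,6)·0.50^6·0.50^2 = 28·0.015625·0.25 = 0.109375
Multiply by the mixture weights:
  π_I·L_I = 0.25 × 3.92911e-05 = 9.82277e-06
  π_II·L_II = 0.34 × 0.000331464 = 0.000112698
  π_III·L_III = 0.26 × 0.000465594 = 0.000121055
  π_IV·L_IV = 0.15 × 0.109375 = 0.0164063
Denominator: 9.82277e-06 + 0.000112698 + 0.000121055 + 0.0164063 = 0.0166498
P(Level III | x) = 0.000121055 / 0.0166498 ≈ 0.0073

0.0073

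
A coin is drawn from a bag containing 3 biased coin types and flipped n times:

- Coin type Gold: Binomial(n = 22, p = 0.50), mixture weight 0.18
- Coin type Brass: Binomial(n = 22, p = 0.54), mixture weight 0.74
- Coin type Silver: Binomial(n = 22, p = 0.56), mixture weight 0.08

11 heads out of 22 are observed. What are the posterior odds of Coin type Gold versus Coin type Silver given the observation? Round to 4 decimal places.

Posterior odds = (P(Z=i) f_i(x)) / (P(Z=j) f_j(x)); the normalising sum cancels.
Evaluate each component's likelihood at the observed value:
  L_Gold = C(22,11)·0.50^11·0.50^11 = 705432·0.000488281·0.000488281 = 0.168188
  L_Brass = C(22,11)·0.54^11·0.46^11 = 705432·0.0011385·0.000195135 = 0.156719
  L_Silver = C(22,11)·0.56^11·0.44^11 = 705432·0.00169851·0.000119668 = 0.143385
0.0302739 / 0.0114708 ≈ 2.6392

2.6392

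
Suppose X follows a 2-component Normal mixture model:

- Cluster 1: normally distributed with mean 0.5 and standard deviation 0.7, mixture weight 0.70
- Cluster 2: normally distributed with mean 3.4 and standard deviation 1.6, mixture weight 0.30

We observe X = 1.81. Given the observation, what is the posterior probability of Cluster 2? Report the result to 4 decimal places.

0.3973

By Bayes' theorem, P(k | x) = π_k f_k(x) / Σ_j π_j f_j(x).
Evaluate each component's likelihood at the observed value:
  p_1 = (1/(0.7·√(2π)))·exp(−(1.81−0.5)²/(2·0.7²)) = 0.569918·exp(-1.75112) = 0.0989257
  p_2 = (1/(1.6·√(2π)))·exp(−(1.81−3.4)²/(2·1.6²)) = 0.249339·exp(-0.49377) = 0.152177
Unnormalised posteriors:
  π_1·p_1 = 0.70 × 0.0989257 = 0.069248
  π_2·p_2 = 0.30 × 0.152177 = 0.0456531
Marginal: 0.069248 + 0.0456531 = 0.114901
Responsibility of Cluster 2: 0.0456531 / 0.114901 ≈ 0.3973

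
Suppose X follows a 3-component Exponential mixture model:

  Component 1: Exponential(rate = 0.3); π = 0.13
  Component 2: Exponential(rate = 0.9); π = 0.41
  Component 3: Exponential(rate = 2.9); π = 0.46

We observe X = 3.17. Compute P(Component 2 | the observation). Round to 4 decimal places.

0.5833

The responsibility of component k is P(Z=k) f_k(x) divided by Σ_j P(Z=j) f_j(x).
Exponential densities:
  L_1 = 0.3·e^(−0.3·3.17) = 0.3·e^(−0.9510) = 0.115906
  L_2 = 0.9·e^(−0.9·3.17) = 0.9·e^(−2.8530) = 0.0519039
  L_3 = 2.9·e^(−2.9·3.17) = 2.9·e^(−9.1930) = 0.000295073
Unnormalised posteriors:
  P(Z=1)·L_1 = 0.13 × 0.115906 = 0.0150678
  P(Z=2)·L_2 = 0.41 × 0.0519039 = 0.0212806
  P(Z=3)·L_3 = 0.46 × 0.000295073 = 0.000135733
Denominator: 0.0150678 + 0.0212806 + 0.000135733 = 0.0364842
Responsibility of Component 2: 0.0212806 / 0.0364842 ≈ 0.5833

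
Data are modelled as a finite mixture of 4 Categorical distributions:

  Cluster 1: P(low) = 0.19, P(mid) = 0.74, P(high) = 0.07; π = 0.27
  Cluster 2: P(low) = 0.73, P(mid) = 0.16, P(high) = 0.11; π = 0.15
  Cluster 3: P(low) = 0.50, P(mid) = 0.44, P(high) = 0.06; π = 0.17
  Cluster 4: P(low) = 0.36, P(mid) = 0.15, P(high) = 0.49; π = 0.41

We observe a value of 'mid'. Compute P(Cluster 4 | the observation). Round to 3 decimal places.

0.171

By Bayes' theorem, P(k | x) = π_k f_k(x) / Σ_j π_j f_j(x).
Component likelihoods at x = 'mid':
  f_1 = P(mid | comp) = 0.74
  f_2 = P(mid | comp) = 0.16
  f_3 = P(mid | comp) = 0.44
  f_4 = P(mid | comp) = 0.15
Multiply by the mixture weights:
  π_1·f_1 = 0.27 × 0.74 = 0.1998
  π_2·f_2 = 0.15 × 0.16 = 0.024
  π_3·f_3 = 0.17 × 0.44 = 0.0748
  π_4·f_4 = 0.41 × 0.15 = 0.0615
Marginal: 0.1998 + 0.024 + 0.0748 + 0.0615 = 0.3601
P(Cluster 4 | the observation) = 0.0615 / 0.3601 ≈ 0.171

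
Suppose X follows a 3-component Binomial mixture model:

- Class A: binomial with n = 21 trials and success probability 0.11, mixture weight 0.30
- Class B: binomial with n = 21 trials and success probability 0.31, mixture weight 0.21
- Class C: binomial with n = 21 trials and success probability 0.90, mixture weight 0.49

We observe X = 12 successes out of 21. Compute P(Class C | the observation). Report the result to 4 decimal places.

Posterior ∝ prior × likelihood, so P(k | x) ∝ w_k f_k(x); normalise over all components.
Component likelihoods at x = 12 successes out of 21:
  p_A = 3.23196e-07
  p_B = 0.00820779
  p_C = 8.30145e-05
Unnormalised posteriors:
  w_A·p_A = 0.30 × 3.23196e-07 = 9.69588e-08
  w_B·p_B = 0.21 × 0.00820779 = 0.00172364
  w_C·p_C = 0.49 × 8.30145e-05 = 4.06771e-05
Denominator: 9.69588e-08 + 0.00172364 + 4.06771e-05 = 0.00176441
So the posterior for Class C is 4.06771e-05 / 0.00176441 ≈ 0.0231.

0.0231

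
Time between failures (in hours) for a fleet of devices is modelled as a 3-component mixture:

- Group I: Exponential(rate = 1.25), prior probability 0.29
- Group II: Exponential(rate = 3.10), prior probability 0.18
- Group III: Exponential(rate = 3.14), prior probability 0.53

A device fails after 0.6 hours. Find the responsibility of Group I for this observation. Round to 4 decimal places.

Apply Bayes' rule: the posterior for each component is proportional to its prior times its likelihood at x.
Evaluate each component's likelihood at the observed value:
  L_I = 0.590458
  L_II = 0.482585
  L_III = 0.47722
Unnormalised posteriors:
  P(Z=I)·L_I = 0.29 × 0.590458 = 0.171233
  P(Z=II)·L_II = 0.18 × 0.482585 = 0.0868653
  P(Z=III)·L_III = 0.53 × 0.47722 = 0.252927
Sum: 0.171233 + 0.0868653 + 0.252927 = 0.511025
Responsibility of Group I: 0.171233 / 0.511025 ≈ 0.3351

0.3351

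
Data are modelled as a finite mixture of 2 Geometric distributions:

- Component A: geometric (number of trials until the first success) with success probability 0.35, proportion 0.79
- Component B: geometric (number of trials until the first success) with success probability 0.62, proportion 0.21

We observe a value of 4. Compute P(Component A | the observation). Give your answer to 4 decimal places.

0.9140

By Bayes' theorem, P(k | x) = w_k f_k(x) / Σ_j w_j f_j(x).
Component likelihoods at x = 4:
  f_A = 0.0961188
  f_B = 0.0340206
Weight by the priors:
  w_A·f_A = 0.79 × 0.0961188 = 0.0759338
  w_B·f_B = 0.21 × 0.0340206 = 0.00714433
Evidence: 0.0759338 + 0.00714433 = 0.0830781
So the posterior for Component A is 0.0759338 / 0.0830781 ≈ 0.9140.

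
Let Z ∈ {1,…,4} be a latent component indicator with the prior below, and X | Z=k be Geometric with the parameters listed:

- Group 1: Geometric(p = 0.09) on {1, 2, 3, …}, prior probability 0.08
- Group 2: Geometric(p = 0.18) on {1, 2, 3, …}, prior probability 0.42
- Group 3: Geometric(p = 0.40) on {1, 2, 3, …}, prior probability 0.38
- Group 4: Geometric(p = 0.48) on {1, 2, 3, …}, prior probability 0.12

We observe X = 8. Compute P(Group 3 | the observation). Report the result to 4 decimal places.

Posterior ∝ prior × likelihood, so P(k | x) ∝ π_k f_k(x); normalise over all components.
Component likelihoods at x = 8:
  p_1 = 0.0465085
  p_2 = 0.0448714
  p_3 = 0.0111974
  p_4 = 0.00493474
Weight by the priors:
  π_1·p_1 = 0.08 × 0.0465085 = 0.00372068
  π_2·p_2 = 0.42 × 0.0448714 = 0.018846
  π_3·p_3 = 0.38 × 0.0111974 = 0.00425503
  π_4·p_4 = 0.12 × 0.00493474 = 0.000592169
Sum: 0.00372068 + 0.018846 + 0.00425503 + 0.000592169 = 0.0274139
So the posterior for Group 3 is 0.00425503 / 0.0274139 ≈ 0.1552.

0.1552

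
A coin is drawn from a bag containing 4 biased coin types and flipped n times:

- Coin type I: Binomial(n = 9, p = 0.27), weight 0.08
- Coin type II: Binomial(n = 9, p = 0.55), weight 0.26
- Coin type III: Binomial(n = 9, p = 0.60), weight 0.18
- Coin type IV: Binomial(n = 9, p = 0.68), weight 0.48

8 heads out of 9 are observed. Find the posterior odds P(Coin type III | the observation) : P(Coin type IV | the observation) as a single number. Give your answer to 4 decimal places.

The posterior odds equal the prior odds times the likelihood ratio: (π_i/π_j)·(f_i(x)/f_j(x)).
Evaluate each component's likelihood at the observed value:
  p_I = C(9,8)·0.27^8·0.73^1 = 9·2.8243e-05·0.73 = 0.000185556
  p_II = C(9,8)·0.55^8·0.45^1 = 9·0.00837339·0.45 = 0.0339122
  p_III = C(9,8)·0.60^8·0.40^1 = 9·0.0167962·0.4 = 0.0604662
  p_IV = C(9,8)·0.68^8·0.32^1 = 9·0.0457163·0.32 = 0.131663
Posterior odds = (π_III·p_III) / (π_IV·p_IV) = (0.18·0.0604662) / (0.48·0.131663) = 0.0108839 / 0.0631982 ≈ 0.1722

0.1722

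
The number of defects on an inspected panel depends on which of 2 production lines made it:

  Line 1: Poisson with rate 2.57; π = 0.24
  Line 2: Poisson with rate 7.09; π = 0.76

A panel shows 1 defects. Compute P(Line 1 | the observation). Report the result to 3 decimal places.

0.913

By Bayes' theorem, P(k | x) = P(Z=k) f_k(x) / Σ_j P(Z=j) f_j(x).
Poisson probabilities:
  L_1 = e^(−2.57)·2.57^1/1! = 0.196696
  L_2 = e^(−7.09)·7.09^1/1! = 0.00590879
Prior × likelihood for each component:
  P(Z=1)·L_1 = 0.24 × 0.196696 = 0.0472071
  P(Z=2)·L_2 = 0.76 × 0.00590879 = 0.00449068
Normaliser: 0.0472071 + 0.00449068 = 0.0516978
P(Line 1 | x) ≈ 0.913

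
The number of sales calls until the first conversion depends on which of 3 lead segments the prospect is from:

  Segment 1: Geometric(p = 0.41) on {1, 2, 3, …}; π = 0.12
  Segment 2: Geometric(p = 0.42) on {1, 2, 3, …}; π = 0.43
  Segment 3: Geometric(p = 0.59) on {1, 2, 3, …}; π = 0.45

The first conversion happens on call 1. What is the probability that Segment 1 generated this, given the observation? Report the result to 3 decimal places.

0.099

P(component k | x) = π_k·f_k(x) / marginal(x), where marginal(x) = Σ_j π_j·f_j(x).
Evaluate each component's likelihood at the observed value:
  f_1 = 0.41·(1−0.41)^0 = 0.41·1 = 0.41
  f_2 = 0.42·(1−0.42)^0 = 0.42·1 = 0.42
  f_3 = 0.59·(1−0.59)^0 = 0.59·1 = 0.59
Multiply by the mixture weights:
  π_1·f_1 = 0.12 × 0.41 = 0.0492
  π_2·f_2 = 0.43 × 0.42 = 0.1806
  π_3·f_3 = 0.45 × 0.59 = 0.2655
Denominator: 0.0492 + 0.1806 + 0.2655 = 0.4953
P(Segment 1 | x) = 0.0492 / 0.4953 ≈ 0.099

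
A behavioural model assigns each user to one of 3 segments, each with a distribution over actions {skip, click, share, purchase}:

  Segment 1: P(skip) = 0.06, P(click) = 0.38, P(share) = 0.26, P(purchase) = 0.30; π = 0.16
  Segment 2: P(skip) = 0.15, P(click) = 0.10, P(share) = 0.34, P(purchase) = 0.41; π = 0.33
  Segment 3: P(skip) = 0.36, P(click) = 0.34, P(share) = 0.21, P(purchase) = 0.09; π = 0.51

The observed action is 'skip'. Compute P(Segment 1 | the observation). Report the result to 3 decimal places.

P(component k | x) = w_k·f_k(x) / marginal(x), where marginal(x) = Σ_j w_j·f_j(x).
Categorical probabilities:
  L_1 = 0.06
  L_2 = 0.15
  L_3 = 0.36
Prior × likelihood for each component:
  w_1·L_1 = 0.16 × 0.06 = 0.0096
  w_2·L_2 = 0.33 × 0.15 = 0.0495
  w_3·L_3 = 0.51 × 0.36 = 0.1836
Evidence: 0.0096 + 0.0495 + 0.1836 = 0.2427
P(Segment 1 | x) ≈ 0.040

0.040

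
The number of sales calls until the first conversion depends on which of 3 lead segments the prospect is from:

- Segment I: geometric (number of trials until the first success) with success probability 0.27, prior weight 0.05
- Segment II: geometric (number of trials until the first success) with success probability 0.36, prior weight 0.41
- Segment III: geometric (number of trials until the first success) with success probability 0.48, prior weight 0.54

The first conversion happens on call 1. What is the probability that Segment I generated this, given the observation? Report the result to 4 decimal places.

By Bayes' theorem, P(k | x) = π_k f_k(x) / Σ_j π_j f_j(x).
Evaluate each component's likelihood at the observed value:
  L_I = 0.27·(1−0.27)^0 = 0.27·1 = 0.27
  L_II = 0.36·(1−0.36)^0 = 0.36·1 = 0.36
  L_III = 0.48·(1−0.48)^0 = 0.48·1 = 0.48
Unnormalised posteriors:
  π_I·L_I = 0.05 × 0.27 = 0.0135
  π_II·L_II = 0.41 × 0.36 = 0.1476
  π_III·L_III = 0.54 × 0.48 = 0.2592
Normaliser: 0.0135 + 0.1476 + 0.2592 = 0.4203
Responsibility of Segment I: 0.0135 / 0.4203 ≈ 0.0321

0.0321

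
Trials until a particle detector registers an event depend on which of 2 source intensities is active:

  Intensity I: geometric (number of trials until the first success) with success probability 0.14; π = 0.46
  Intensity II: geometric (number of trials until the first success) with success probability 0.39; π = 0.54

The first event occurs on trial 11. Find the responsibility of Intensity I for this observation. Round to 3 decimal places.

P(component k | x) = w_k·f_k(x) / marginal(x), where marginal(x) = Σ_j w_j·f_j(x).
Geometric probabilities:
  p_I = 0.14·(1−0.14)^10 = 0.14·0.221302 = 0.0309822
  p_II = 0.39·(1−0.39)^10 = 0.39·0.00713343 = 0.00278204
Multiply by the mixture weights:
  w_I·p_I = 0.46 × 0.0309822 = 0.0142518
  w_II·p_II = 0.54 × 0.00278204 = 0.0015023
Normaliser: 0.0142518 + 0.0015023 = 0.0157541
So the posterior for Intensity I is 0.0142518 / 0.0157541 ≈ 0.905.

0.905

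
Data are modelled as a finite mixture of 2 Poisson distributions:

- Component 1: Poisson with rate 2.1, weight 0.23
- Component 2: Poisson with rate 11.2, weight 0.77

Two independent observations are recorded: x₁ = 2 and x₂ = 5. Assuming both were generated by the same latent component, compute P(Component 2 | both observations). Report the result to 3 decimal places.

0.005

P(component k | x) = π_k·f_k(x) / marginal(x), where marginal(x) = Σ_j π_j·f_j(x).
Since both observations come from the same component, the likelihood for component k is f_k(x₁)·f_k(x₂).
  L_1 = [0.270016] × [0.041677] = 0.0112535
  L_2 = [0.000857646] × [0.0200822] = 1.72234e-05
Unnormalised posteriors:
  π_1·L_1 = 0.23 × 0.0112535 = 0.0025883
  π_2·L_2 = 0.77 × 1.72234e-05 = 1.3262e-05
Normaliser: 0.0025883 + 1.3262e-05 = 0.00260156
Responsibility of Component 2: 1.3262e-05 / 0.00260156 ≈ 0.005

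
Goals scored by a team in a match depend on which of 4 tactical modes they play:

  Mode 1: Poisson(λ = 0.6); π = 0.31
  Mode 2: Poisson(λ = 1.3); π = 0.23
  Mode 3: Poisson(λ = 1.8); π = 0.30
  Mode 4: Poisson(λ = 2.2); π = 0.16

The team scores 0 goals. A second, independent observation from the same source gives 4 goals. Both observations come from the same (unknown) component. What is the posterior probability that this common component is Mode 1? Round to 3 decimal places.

By Bayes' theorem, P(k | x) = P(Z=k) f_k(x) / Σ_j P(Z=j) f_j(x).
Since both observations come from the same component, the likelihood for component k is f_k(x₁)·f_k(x₂).
  p_1 = [0.548812] × [0.00296358] = 0.00162645
  p_2 = [0.272532] × [0.0324324] = 0.00883887
  p_3 = [0.165299] × [0.0723017] = 0.0119514
  p_4 = [0.110803] × [0.108151] = 0.0119835
Prior × likelihood for each component:
  P(Z=1)·p_1 = 0.31 × 0.00162645 = 0.000504199
  P(Z=2)·p_2 = 0.23 × 0.00883887 = 0.00203294
  P(Z=3)·p_3 = 0.30 × 0.0119514 = 0.00358542
  P(Z=4)·p_4 = 0.16 × 0.0119835 = 0.00191736
Marginal: 0.000504199 + 0.00203294 + 0.00358542 + 0.00191736 = 0.00803992
P(Mode 1 | x₁,x₂) ≈ 0.063

0.063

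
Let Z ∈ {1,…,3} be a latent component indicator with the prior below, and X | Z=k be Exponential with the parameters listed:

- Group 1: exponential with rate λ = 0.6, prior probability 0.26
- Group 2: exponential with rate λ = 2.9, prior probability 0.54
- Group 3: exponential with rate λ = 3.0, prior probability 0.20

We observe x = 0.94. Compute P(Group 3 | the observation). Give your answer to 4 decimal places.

By Bayes' theorem, P(k | x) = π_k f_k(x) / Σ_j π_j f_j(x).
Exponential densities:
  p_1 = 0.341357
  p_2 = 0.189894
  p_3 = 0.178818
Multiply by the mixture weights:
  π_1·p_1 = 0.26 × 0.341357 = 0.0887529
  π_2·p_2 = 0.54 × 0.189894 = 0.102543
  π_3·p_3 = 0.20 × 0.178818 = 0.0357636
Evidence: 0.0887529 + 0.102543 + 0.0357636 = 0.227059
So the posterior for Group 3 is 0.0357636 / 0.227059 ≈ 0.1575.

0.1575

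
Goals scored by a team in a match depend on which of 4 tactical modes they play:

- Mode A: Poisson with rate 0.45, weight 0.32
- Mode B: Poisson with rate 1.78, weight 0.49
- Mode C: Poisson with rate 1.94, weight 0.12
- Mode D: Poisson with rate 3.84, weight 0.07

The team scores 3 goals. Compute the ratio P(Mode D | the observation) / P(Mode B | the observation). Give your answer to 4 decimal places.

0.1828

Since P(k|x) ∝ π_k f_k(x), the posterior odds are π_i f_i(x) / (π_j f_j(x)).
Poisson probabilities:
  p_A = e^(−0.45)·0.45^3/3! = 0.00968398
  p_B = e^(−1.78)·1.78^3/3! = 0.158513
  p_C = e^(−1.94)·1.94^3/3! = 0.174873
  p_D = e^(−3.84)·3.84^3/3! = 0.202839
0.0141987 / 0.0776713 ≈ 0.1828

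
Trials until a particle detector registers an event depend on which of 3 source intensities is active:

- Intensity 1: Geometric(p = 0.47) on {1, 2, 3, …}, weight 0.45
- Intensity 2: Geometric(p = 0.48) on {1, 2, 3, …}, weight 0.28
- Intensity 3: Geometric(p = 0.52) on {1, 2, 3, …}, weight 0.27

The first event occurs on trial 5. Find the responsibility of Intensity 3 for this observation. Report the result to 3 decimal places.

By Bayes' theorem, P(k | x) = w_k f_k(x) / Σ_j w_j f_j(x).
Evaluate each component's likelihood at the observed value:
  f_1 = 0.0370853
  f_2 = 0.0350958
  f_3 = 0.0276038
Multiply by the mixture weights:
  w_1·f_1 = 0.45 × 0.0370853 = 0.0166884
  w_2·f_2 = 0.28 × 0.0350958 = 0.00982681
  w_3·f_3 = 0.27 × 0.0276038 = 0.00745302
Evidence: 0.0166884 + 0.00982681 + 0.00745302 = 0.0339682
So the posterior for Intensity 3 is 0.00745302 / 0.0339682 ≈ 0.219.

0.219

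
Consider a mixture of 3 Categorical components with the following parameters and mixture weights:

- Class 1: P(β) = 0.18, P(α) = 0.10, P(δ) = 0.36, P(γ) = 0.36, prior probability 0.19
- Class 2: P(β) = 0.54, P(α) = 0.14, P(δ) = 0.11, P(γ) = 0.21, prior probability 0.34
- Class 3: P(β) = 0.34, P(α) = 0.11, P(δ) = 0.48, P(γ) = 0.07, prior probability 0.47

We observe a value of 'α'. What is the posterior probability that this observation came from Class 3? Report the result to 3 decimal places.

Posterior ∝ prior × likelihood, so P(k | x) ∝ P(Z=k) f_k(x); normalise over all components.
Evaluate each component's likelihood at the observed value:
  L_1 = 0.1
  L_2 = 0.14
  L_3 = 0.11
Unnormalised posteriors:
  P(Z=1)·L_1 = 0.19 × 0.1 = 0.019
  P(Z=2)·L_2 = 0.34 × 0.14 = 0.0476
  P(Z=3)·L_3 = 0.47 × 0.11 = 0.0517
Normaliser: 0.019 + 0.0476 + 0.0517 = 0.1183
So the posterior for Class 3 is 0.0517 / 0.1183 ≈ 0.437.

0.437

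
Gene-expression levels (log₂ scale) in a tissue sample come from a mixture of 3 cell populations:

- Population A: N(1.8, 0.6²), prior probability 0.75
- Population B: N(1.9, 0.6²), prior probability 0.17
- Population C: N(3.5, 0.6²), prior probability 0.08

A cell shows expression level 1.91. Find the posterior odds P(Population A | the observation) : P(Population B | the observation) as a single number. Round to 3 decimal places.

4.339

The posterior odds equal the prior odds times the likelihood ratio: (P(Z=i)/P(Z=j))·(f_i(x)/f_j(x)).
Evaluate each component's likelihood at the observed value:
  f_A = (1/(0.6·√(2π)))·exp(−(1.91−1.8)²/(2·0.6²)) = 0.664904·exp(-0.01681) = 0.653823
  f_B = (1/(0.6·√(2π)))·exp(−(1.91−1.9)²/(2·0.6²)) = 0.664904·exp(-0.00014) = 0.664811
  f_C = (1/(0.6·√(2π)))·exp(−(1.91−3.5)²/(2·0.6²)) = 0.664904·exp(-3.51125) = 0.0198537
Posterior odds = (P(Z=A)·f_A) / (P(Z=B)·f_B) = (0.75·0.653823) / (0.17·0.664811) = 0.490367 / 0.113018 ≈ 4.339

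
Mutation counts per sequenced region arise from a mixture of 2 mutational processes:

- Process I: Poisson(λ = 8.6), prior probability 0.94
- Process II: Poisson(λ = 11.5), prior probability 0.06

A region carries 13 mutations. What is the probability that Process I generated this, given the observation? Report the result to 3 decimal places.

The responsibility of component k is P(Z=k) f_k(x) divided by Σ_j P(Z=j) f_j(x).
Poisson probabilities:
  p_I = e^(−8.6)·8.6^13/13! = 0.0416166
  p_II = e^(−11.5)·11.5^13/13! = 0.100093
Multiply by the mixture weights:
  P(Z=I)·p_I = 0.94 × 0.0416166 = 0.0391196
  P(Z=II)·p_II = 0.06 × 0.100093 = 0.0060056
Normaliser: 0.0391196 + 0.0060056 = 0.0451252
Responsibility of Process I: 0.0391196 / 0.0451252 ≈ 0.867

0.867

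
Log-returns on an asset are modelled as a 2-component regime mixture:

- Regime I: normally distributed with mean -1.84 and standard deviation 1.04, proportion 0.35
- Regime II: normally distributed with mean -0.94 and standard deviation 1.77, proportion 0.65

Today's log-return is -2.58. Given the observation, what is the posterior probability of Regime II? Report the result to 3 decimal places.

0.478

The responsibility of component k is π_k f_k(x) divided by Σ_j π_j f_j(x).
Component likelihoods at x = -2.58:
  f_I = 0.297809
  f_II = 0.146729
Unnormalised posteriors:
  π_I·f_I = 0.35 × 0.297809 = 0.104233
  π_II·f_II = 0.65 × 0.146729 = 0.0953738
Denominator: 0.104233 + 0.0953738 = 0.199607
P(Regime II | x) ≈ 0.478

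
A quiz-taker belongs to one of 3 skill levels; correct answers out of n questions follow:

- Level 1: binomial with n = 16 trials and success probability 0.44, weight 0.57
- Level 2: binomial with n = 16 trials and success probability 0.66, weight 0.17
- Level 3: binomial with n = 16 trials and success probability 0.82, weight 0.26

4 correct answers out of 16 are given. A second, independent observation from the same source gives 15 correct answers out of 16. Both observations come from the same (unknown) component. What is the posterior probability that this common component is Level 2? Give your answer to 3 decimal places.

Posterior ∝ prior × likelihood, so P(k | x) ∝ w_k f_k(x); normalise over all components.
Since both observations come from the same component, the likelihood for component k is f_k(x₁)·f_k(x₂).
  p_1 = [C(16,4)·0.44^4·0.56^12 = 1820·0.037481·0.000951166 = 0.0648841] × [4.01882e-05] = 2.60757e-06
  p_2 = [C(16,4)·0.66^4·0.34^12 = 1820·0.189747·2.38642e-06 = 0.000824127] × [0.0106846] = 8.80546e-06
  p_3 = [C(16,4)·0.82^4·0.18^12 = 1820·0.452122·1.15683e-09 = 9.51912e-07] × [0.146757] = 1.397e-07
Weight by the priors:
  w_1·p_1 = 0.57 × 2.60757e-06 = 1.48632e-06
  w_2·p_2 = 0.17 × 8.80546e-06 = 1.49693e-06
  w_3·p_3 = 0.26 × 1.397e-07 = 3.63221e-08
Denominator: 1.48632e-06 + 1.49693e-06 + 3.63221e-08 = 3.01957e-06
P(Level 2 | data) ≈ 0.496

0.496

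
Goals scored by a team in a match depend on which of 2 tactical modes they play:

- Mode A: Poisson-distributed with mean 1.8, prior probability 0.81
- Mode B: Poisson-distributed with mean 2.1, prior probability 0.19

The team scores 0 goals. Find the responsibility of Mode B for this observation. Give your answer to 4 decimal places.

By Bayes' theorem, P(k | x) = π_k f_k(x) / Σ_j π_j f_j(x).
Component likelihoods at x = 0 goals:
  f_A = 0.165299
  f_B = 0.122456
Prior × likelihood for each component:
  π_A·f_A = 0.81 × 0.165299 = 0.133892
  π_B·f_B = 0.19 × 0.122456 = 0.0232667
Normaliser: 0.133892 + 0.0232667 = 0.157159
P(Mode B | the observation) = 0.0232667 / 0.157159 ≈ 0.1480

0.1480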